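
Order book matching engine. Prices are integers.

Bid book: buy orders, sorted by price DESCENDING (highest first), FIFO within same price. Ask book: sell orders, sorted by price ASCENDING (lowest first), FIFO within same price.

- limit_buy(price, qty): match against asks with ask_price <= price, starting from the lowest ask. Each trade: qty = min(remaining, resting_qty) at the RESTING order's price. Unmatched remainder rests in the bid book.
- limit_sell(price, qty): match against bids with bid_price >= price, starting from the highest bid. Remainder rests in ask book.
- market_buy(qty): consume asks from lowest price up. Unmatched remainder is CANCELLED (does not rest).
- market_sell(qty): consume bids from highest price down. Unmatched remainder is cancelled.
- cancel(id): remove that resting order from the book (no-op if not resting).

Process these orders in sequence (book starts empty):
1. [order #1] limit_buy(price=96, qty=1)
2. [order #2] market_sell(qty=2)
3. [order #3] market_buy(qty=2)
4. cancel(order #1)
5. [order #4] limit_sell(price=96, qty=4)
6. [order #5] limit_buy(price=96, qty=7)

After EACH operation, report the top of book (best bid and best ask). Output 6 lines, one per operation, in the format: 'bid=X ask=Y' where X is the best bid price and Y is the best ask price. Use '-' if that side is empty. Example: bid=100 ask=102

Answer: bid=96 ask=-
bid=- ask=-
bid=- ask=-
bid=- ask=-
bid=- ask=96
bid=96 ask=-

Derivation:
After op 1 [order #1] limit_buy(price=96, qty=1): fills=none; bids=[#1:1@96] asks=[-]
After op 2 [order #2] market_sell(qty=2): fills=#1x#2:1@96; bids=[-] asks=[-]
After op 3 [order #3] market_buy(qty=2): fills=none; bids=[-] asks=[-]
After op 4 cancel(order #1): fills=none; bids=[-] asks=[-]
After op 5 [order #4] limit_sell(price=96, qty=4): fills=none; bids=[-] asks=[#4:4@96]
After op 6 [order #5] limit_buy(price=96, qty=7): fills=#5x#4:4@96; bids=[#5:3@96] asks=[-]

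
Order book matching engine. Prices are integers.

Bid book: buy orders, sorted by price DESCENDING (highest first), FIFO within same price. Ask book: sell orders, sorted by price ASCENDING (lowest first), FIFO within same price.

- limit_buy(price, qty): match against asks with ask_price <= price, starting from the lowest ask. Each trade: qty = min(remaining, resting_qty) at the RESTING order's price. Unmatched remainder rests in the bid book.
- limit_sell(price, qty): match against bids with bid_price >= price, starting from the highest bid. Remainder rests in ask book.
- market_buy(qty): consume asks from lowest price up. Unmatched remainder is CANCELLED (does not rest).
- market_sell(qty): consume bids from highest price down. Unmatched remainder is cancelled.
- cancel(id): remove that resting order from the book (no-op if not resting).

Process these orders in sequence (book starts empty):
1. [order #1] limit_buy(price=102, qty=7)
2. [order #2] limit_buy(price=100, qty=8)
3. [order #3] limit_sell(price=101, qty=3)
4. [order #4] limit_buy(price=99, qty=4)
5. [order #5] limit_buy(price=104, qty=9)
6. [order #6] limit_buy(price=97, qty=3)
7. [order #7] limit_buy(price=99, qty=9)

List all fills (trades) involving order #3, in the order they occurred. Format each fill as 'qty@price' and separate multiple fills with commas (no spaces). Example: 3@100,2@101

After op 1 [order #1] limit_buy(price=102, qty=7): fills=none; bids=[#1:7@102] asks=[-]
After op 2 [order #2] limit_buy(price=100, qty=8): fills=none; bids=[#1:7@102 #2:8@100] asks=[-]
After op 3 [order #3] limit_sell(price=101, qty=3): fills=#1x#3:3@102; bids=[#1:4@102 #2:8@100] asks=[-]
After op 4 [order #4] limit_buy(price=99, qty=4): fills=none; bids=[#1:4@102 #2:8@100 #4:4@99] asks=[-]
After op 5 [order #5] limit_buy(price=104, qty=9): fills=none; bids=[#5:9@104 #1:4@102 #2:8@100 #4:4@99] asks=[-]
After op 6 [order #6] limit_buy(price=97, qty=3): fills=none; bids=[#5:9@104 #1:4@102 #2:8@100 #4:4@99 #6:3@97] asks=[-]
After op 7 [order #7] limit_buy(price=99, qty=9): fills=none; bids=[#5:9@104 #1:4@102 #2:8@100 #4:4@99 #7:9@99 #6:3@97] asks=[-]

Answer: 3@102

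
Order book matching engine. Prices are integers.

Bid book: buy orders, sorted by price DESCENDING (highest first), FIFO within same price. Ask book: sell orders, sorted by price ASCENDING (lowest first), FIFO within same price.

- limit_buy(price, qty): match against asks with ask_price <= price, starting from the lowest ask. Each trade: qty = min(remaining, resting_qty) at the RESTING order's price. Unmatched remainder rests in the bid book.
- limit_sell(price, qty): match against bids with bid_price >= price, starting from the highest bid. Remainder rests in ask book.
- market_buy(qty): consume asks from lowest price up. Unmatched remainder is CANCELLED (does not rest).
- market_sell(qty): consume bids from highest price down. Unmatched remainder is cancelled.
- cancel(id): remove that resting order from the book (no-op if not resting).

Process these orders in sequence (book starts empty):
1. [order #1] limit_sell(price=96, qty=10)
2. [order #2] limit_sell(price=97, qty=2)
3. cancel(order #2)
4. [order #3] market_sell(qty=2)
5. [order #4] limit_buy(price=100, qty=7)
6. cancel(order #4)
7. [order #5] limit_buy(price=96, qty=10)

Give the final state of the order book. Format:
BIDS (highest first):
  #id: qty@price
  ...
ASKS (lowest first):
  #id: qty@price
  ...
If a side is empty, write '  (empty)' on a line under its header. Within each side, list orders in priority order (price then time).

Answer: BIDS (highest first):
  #5: 7@96
ASKS (lowest first):
  (empty)

Derivation:
After op 1 [order #1] limit_sell(price=96, qty=10): fills=none; bids=[-] asks=[#1:10@96]
After op 2 [order #2] limit_sell(price=97, qty=2): fills=none; bids=[-] asks=[#1:10@96 #2:2@97]
After op 3 cancel(order #2): fills=none; bids=[-] asks=[#1:10@96]
After op 4 [order #3] market_sell(qty=2): fills=none; bids=[-] asks=[#1:10@96]
After op 5 [order #4] limit_buy(price=100, qty=7): fills=#4x#1:7@96; bids=[-] asks=[#1:3@96]
After op 6 cancel(order #4): fills=none; bids=[-] asks=[#1:3@96]
After op 7 [order #5] limit_buy(price=96, qty=10): fills=#5x#1:3@96; bids=[#5:7@96] asks=[-]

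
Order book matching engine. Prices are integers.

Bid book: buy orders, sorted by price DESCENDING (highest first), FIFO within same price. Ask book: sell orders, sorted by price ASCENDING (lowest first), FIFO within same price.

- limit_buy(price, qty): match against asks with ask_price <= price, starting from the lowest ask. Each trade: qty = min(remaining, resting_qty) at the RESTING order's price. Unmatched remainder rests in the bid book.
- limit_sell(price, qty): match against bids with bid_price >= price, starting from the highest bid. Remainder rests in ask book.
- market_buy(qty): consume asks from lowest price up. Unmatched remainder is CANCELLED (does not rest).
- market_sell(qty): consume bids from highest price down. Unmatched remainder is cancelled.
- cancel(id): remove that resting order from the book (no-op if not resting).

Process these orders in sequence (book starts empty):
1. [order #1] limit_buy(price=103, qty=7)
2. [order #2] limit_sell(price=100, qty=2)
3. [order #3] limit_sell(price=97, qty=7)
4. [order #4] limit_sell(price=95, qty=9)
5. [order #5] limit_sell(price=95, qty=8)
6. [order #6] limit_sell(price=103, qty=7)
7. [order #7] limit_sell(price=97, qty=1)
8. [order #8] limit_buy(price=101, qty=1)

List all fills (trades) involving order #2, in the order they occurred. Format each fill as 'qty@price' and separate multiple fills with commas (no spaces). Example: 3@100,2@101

Answer: 2@103

Derivation:
After op 1 [order #1] limit_buy(price=103, qty=7): fills=none; bids=[#1:7@103] asks=[-]
After op 2 [order #2] limit_sell(price=100, qty=2): fills=#1x#2:2@103; bids=[#1:5@103] asks=[-]
After op 3 [order #3] limit_sell(price=97, qty=7): fills=#1x#3:5@103; bids=[-] asks=[#3:2@97]
After op 4 [order #4] limit_sell(price=95, qty=9): fills=none; bids=[-] asks=[#4:9@95 #3:2@97]
After op 5 [order #5] limit_sell(price=95, qty=8): fills=none; bids=[-] asks=[#4:9@95 #5:8@95 #3:2@97]
After op 6 [order #6] limit_sell(price=103, qty=7): fills=none; bids=[-] asks=[#4:9@95 #5:8@95 #3:2@97 #6:7@103]
After op 7 [order #7] limit_sell(price=97, qty=1): fills=none; bids=[-] asks=[#4:9@95 #5:8@95 #3:2@97 #7:1@97 #6:7@103]
After op 8 [order #8] limit_buy(price=101, qty=1): fills=#8x#4:1@95; bids=[-] asks=[#4:8@95 #5:8@95 #3:2@97 #7:1@97 #6:7@103]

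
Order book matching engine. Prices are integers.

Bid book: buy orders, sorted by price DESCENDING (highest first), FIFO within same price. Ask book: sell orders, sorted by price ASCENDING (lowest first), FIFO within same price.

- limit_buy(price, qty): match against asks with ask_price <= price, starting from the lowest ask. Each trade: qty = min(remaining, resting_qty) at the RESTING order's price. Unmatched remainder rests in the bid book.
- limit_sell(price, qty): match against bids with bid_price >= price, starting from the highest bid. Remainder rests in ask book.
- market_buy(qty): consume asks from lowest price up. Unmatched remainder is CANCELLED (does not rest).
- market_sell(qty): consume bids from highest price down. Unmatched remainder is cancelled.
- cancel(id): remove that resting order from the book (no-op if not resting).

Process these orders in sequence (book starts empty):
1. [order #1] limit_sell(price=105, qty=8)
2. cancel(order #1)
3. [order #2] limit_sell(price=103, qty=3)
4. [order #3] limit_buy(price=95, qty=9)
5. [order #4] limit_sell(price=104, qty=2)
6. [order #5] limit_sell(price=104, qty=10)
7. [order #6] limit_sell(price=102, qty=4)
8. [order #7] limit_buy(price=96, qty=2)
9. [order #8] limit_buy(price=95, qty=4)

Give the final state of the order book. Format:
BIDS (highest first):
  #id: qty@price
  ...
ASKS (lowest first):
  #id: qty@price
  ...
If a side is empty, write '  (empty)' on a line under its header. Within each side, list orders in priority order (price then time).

After op 1 [order #1] limit_sell(price=105, qty=8): fills=none; bids=[-] asks=[#1:8@105]
After op 2 cancel(order #1): fills=none; bids=[-] asks=[-]
After op 3 [order #2] limit_sell(price=103, qty=3): fills=none; bids=[-] asks=[#2:3@103]
After op 4 [order #3] limit_buy(price=95, qty=9): fills=none; bids=[#3:9@95] asks=[#2:3@103]
After op 5 [order #4] limit_sell(price=104, qty=2): fills=none; bids=[#3:9@95] asks=[#2:3@103 #4:2@104]
After op 6 [order #5] limit_sell(price=104, qty=10): fills=none; bids=[#3:9@95] asks=[#2:3@103 #4:2@104 #5:10@104]
After op 7 [order #6] limit_sell(price=102, qty=4): fills=none; bids=[#3:9@95] asks=[#6:4@102 #2:3@103 #4:2@104 #5:10@104]
After op 8 [order #7] limit_buy(price=96, qty=2): fills=none; bids=[#7:2@96 #3:9@95] asks=[#6:4@102 #2:3@103 #4:2@104 #5:10@104]
After op 9 [order #8] limit_buy(price=95, qty=4): fills=none; bids=[#7:2@96 #3:9@95 #8:4@95] asks=[#6:4@102 #2:3@103 #4:2@104 #5:10@104]

Answer: BIDS (highest first):
  #7: 2@96
  #3: 9@95
  #8: 4@95
ASKS (lowest first):
  #6: 4@102
  #2: 3@103
  #4: 2@104
  #5: 10@104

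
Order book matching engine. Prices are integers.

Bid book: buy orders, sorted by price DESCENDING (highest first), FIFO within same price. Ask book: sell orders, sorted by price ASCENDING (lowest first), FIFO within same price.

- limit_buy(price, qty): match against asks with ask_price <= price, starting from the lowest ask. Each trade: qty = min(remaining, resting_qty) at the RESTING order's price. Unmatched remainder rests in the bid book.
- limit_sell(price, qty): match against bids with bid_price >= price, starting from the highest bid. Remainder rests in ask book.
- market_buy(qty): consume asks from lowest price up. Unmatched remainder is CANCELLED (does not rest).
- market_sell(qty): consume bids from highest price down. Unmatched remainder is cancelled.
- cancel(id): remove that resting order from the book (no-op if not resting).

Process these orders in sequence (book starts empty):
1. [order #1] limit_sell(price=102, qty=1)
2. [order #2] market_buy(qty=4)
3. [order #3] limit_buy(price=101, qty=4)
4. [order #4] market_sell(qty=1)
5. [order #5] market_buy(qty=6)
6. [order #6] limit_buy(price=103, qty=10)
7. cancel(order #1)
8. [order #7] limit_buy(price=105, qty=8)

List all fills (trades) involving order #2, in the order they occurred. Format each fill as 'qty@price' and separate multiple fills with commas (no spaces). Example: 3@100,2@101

After op 1 [order #1] limit_sell(price=102, qty=1): fills=none; bids=[-] asks=[#1:1@102]
After op 2 [order #2] market_buy(qty=4): fills=#2x#1:1@102; bids=[-] asks=[-]
After op 3 [order #3] limit_buy(price=101, qty=4): fills=none; bids=[#3:4@101] asks=[-]
After op 4 [order #4] market_sell(qty=1): fills=#3x#4:1@101; bids=[#3:3@101] asks=[-]
After op 5 [order #5] market_buy(qty=6): fills=none; bids=[#3:3@101] asks=[-]
After op 6 [order #6] limit_buy(price=103, qty=10): fills=none; bids=[#6:10@103 #3:3@101] asks=[-]
After op 7 cancel(order #1): fills=none; bids=[#6:10@103 #3:3@101] asks=[-]
After op 8 [order #7] limit_buy(price=105, qty=8): fills=none; bids=[#7:8@105 #6:10@103 #3:3@101] asks=[-]

Answer: 1@102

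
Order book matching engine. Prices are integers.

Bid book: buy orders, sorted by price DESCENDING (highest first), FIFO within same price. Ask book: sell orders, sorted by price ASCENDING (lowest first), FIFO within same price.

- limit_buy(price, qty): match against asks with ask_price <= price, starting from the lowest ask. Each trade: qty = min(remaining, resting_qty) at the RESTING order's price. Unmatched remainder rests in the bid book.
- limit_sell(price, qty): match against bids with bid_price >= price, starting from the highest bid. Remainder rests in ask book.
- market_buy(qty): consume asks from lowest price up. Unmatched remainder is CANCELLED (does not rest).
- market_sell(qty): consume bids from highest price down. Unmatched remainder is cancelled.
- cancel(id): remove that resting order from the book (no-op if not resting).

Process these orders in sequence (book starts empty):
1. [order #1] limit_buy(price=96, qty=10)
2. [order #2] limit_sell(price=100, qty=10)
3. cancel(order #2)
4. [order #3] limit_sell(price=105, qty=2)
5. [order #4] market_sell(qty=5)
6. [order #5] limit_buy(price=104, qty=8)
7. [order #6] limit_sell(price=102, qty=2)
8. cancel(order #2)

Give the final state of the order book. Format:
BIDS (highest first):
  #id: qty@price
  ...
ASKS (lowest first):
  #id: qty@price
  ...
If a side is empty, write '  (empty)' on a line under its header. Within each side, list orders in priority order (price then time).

After op 1 [order #1] limit_buy(price=96, qty=10): fills=none; bids=[#1:10@96] asks=[-]
After op 2 [order #2] limit_sell(price=100, qty=10): fills=none; bids=[#1:10@96] asks=[#2:10@100]
After op 3 cancel(order #2): fills=none; bids=[#1:10@96] asks=[-]
After op 4 [order #3] limit_sell(price=105, qty=2): fills=none; bids=[#1:10@96] asks=[#3:2@105]
After op 5 [order #4] market_sell(qty=5): fills=#1x#4:5@96; bids=[#1:5@96] asks=[#3:2@105]
After op 6 [order #5] limit_buy(price=104, qty=8): fills=none; bids=[#5:8@104 #1:5@96] asks=[#3:2@105]
After op 7 [order #6] limit_sell(price=102, qty=2): fills=#5x#6:2@104; bids=[#5:6@104 #1:5@96] asks=[#3:2@105]
After op 8 cancel(order #2): fills=none; bids=[#5:6@104 #1:5@96] asks=[#3:2@105]

Answer: BIDS (highest first):
  #5: 6@104
  #1: 5@96
ASKS (lowest first):
  #3: 2@105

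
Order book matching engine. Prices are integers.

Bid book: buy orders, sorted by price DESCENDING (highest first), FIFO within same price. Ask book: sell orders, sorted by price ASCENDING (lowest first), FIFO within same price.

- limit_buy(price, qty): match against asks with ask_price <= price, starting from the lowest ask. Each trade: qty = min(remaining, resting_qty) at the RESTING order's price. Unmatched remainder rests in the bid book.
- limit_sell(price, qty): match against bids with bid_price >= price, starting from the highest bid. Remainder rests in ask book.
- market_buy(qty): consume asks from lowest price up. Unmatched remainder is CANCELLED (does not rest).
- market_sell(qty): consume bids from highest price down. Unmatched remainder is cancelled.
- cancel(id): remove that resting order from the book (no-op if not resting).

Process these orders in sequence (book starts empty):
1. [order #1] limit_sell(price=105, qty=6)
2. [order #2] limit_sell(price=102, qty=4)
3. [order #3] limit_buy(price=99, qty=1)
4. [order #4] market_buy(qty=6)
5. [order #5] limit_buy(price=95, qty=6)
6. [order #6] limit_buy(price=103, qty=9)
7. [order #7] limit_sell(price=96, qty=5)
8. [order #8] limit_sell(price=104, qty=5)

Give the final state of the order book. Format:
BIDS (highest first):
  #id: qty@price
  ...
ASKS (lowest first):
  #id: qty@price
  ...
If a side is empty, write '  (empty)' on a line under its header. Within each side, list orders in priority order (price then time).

Answer: BIDS (highest first):
  #6: 4@103
  #3: 1@99
  #5: 6@95
ASKS (lowest first):
  #8: 5@104
  #1: 4@105

Derivation:
After op 1 [order #1] limit_sell(price=105, qty=6): fills=none; bids=[-] asks=[#1:6@105]
After op 2 [order #2] limit_sell(price=102, qty=4): fills=none; bids=[-] asks=[#2:4@102 #1:6@105]
After op 3 [order #3] limit_buy(price=99, qty=1): fills=none; bids=[#3:1@99] asks=[#2:4@102 #1:6@105]
After op 4 [order #4] market_buy(qty=6): fills=#4x#2:4@102 #4x#1:2@105; bids=[#3:1@99] asks=[#1:4@105]
After op 5 [order #5] limit_buy(price=95, qty=6): fills=none; bids=[#3:1@99 #5:6@95] asks=[#1:4@105]
After op 6 [order #6] limit_buy(price=103, qty=9): fills=none; bids=[#6:9@103 #3:1@99 #5:6@95] asks=[#1:4@105]
After op 7 [order #7] limit_sell(price=96, qty=5): fills=#6x#7:5@103; bids=[#6:4@103 #3:1@99 #5:6@95] asks=[#1:4@105]
After op 8 [order #8] limit_sell(price=104, qty=5): fills=none; bids=[#6:4@103 #3:1@99 #5:6@95] asks=[#8:5@104 #1:4@105]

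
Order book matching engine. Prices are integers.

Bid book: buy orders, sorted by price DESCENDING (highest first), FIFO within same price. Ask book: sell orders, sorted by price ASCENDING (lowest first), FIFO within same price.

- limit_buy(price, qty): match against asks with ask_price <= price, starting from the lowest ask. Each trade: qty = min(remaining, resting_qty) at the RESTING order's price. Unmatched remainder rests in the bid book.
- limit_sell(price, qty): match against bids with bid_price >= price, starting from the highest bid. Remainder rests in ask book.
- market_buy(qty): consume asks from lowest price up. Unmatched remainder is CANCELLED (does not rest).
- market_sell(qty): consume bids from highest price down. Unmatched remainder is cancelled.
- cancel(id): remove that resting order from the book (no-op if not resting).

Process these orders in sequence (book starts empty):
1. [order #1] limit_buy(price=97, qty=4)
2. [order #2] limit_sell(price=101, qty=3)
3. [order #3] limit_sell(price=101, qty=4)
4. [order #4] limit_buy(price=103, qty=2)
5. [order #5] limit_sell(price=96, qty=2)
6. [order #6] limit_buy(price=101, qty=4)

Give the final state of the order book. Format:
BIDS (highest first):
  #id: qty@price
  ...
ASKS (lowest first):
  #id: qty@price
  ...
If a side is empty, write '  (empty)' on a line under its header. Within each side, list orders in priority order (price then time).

After op 1 [order #1] limit_buy(price=97, qty=4): fills=none; bids=[#1:4@97] asks=[-]
After op 2 [order #2] limit_sell(price=101, qty=3): fills=none; bids=[#1:4@97] asks=[#2:3@101]
After op 3 [order #3] limit_sell(price=101, qty=4): fills=none; bids=[#1:4@97] asks=[#2:3@101 #3:4@101]
After op 4 [order #4] limit_buy(price=103, qty=2): fills=#4x#2:2@101; bids=[#1:4@97] asks=[#2:1@101 #3:4@101]
After op 5 [order #5] limit_sell(price=96, qty=2): fills=#1x#5:2@97; bids=[#1:2@97] asks=[#2:1@101 #3:4@101]
After op 6 [order #6] limit_buy(price=101, qty=4): fills=#6x#2:1@101 #6x#3:3@101; bids=[#1:2@97] asks=[#3:1@101]

Answer: BIDS (highest first):
  #1: 2@97
ASKS (lowest first):
  #3: 1@101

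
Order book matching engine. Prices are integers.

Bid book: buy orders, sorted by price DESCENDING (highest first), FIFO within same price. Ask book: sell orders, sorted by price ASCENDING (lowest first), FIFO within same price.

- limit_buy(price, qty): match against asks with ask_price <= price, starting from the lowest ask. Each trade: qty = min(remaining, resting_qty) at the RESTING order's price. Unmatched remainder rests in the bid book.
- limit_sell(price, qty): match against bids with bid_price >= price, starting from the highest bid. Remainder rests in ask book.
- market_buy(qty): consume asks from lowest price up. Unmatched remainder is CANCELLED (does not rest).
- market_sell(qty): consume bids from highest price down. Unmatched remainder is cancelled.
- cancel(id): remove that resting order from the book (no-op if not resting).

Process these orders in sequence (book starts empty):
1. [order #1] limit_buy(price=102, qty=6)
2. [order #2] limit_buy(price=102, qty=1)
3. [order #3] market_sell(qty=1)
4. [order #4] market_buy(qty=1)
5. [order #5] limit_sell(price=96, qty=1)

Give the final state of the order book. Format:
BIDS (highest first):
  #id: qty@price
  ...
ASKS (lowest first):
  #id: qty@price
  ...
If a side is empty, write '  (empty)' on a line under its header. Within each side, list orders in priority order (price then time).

Answer: BIDS (highest first):
  #1: 4@102
  #2: 1@102
ASKS (lowest first):
  (empty)

Derivation:
After op 1 [order #1] limit_buy(price=102, qty=6): fills=none; bids=[#1:6@102] asks=[-]
After op 2 [order #2] limit_buy(price=102, qty=1): fills=none; bids=[#1:6@102 #2:1@102] asks=[-]
After op 3 [order #3] market_sell(qty=1): fills=#1x#3:1@102; bids=[#1:5@102 #2:1@102] asks=[-]
After op 4 [order #4] market_buy(qty=1): fills=none; bids=[#1:5@102 #2:1@102] asks=[-]
After op 5 [order #5] limit_sell(price=96, qty=1): fills=#1x#5:1@102; bids=[#1:4@102 #2:1@102] asks=[-]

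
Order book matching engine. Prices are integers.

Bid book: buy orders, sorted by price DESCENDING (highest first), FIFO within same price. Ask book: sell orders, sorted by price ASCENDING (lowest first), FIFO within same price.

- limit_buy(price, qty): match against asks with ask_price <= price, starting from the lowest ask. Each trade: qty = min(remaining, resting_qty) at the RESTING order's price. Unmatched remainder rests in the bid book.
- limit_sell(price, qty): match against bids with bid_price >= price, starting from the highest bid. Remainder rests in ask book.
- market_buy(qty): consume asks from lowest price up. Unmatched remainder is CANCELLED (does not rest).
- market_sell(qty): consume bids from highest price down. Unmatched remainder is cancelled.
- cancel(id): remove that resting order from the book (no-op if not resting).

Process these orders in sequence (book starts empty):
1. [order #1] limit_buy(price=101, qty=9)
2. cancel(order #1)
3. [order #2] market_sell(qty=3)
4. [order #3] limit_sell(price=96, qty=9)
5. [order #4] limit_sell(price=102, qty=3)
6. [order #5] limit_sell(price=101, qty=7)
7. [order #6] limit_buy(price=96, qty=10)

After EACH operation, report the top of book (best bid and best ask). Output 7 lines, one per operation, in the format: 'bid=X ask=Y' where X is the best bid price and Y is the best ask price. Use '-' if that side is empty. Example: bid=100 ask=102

Answer: bid=101 ask=-
bid=- ask=-
bid=- ask=-
bid=- ask=96
bid=- ask=96
bid=- ask=96
bid=96 ask=101

Derivation:
After op 1 [order #1] limit_buy(price=101, qty=9): fills=none; bids=[#1:9@101] asks=[-]
After op 2 cancel(order #1): fills=none; bids=[-] asks=[-]
After op 3 [order #2] market_sell(qty=3): fills=none; bids=[-] asks=[-]
After op 4 [order #3] limit_sell(price=96, qty=9): fills=none; bids=[-] asks=[#3:9@96]
After op 5 [order #4] limit_sell(price=102, qty=3): fills=none; bids=[-] asks=[#3:9@96 #4:3@102]
After op 6 [order #5] limit_sell(price=101, qty=7): fills=none; bids=[-] asks=[#3:9@96 #5:7@101 #4:3@102]
After op 7 [order #6] limit_buy(price=96, qty=10): fills=#6x#3:9@96; bids=[#6:1@96] asks=[#5:7@101 #4:3@102]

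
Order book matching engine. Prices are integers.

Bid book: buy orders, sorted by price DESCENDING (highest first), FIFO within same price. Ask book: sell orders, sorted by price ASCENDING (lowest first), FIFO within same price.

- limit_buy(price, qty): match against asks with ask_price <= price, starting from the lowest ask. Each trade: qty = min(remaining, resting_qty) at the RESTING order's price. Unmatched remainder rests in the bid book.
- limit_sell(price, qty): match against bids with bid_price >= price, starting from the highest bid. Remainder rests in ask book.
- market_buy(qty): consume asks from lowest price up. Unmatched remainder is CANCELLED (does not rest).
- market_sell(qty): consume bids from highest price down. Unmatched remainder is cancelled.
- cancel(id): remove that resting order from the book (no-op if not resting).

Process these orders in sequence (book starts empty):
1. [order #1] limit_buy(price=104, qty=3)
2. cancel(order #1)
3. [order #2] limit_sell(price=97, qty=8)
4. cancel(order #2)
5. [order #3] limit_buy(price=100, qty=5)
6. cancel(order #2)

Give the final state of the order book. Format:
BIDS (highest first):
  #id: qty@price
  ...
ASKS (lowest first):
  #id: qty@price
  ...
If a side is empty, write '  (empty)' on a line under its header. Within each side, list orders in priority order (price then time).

After op 1 [order #1] limit_buy(price=104, qty=3): fills=none; bids=[#1:3@104] asks=[-]
After op 2 cancel(order #1): fills=none; bids=[-] asks=[-]
After op 3 [order #2] limit_sell(price=97, qty=8): fills=none; bids=[-] asks=[#2:8@97]
After op 4 cancel(order #2): fills=none; bids=[-] asks=[-]
After op 5 [order #3] limit_buy(price=100, qty=5): fills=none; bids=[#3:5@100] asks=[-]
After op 6 cancel(order #2): fills=none; bids=[#3:5@100] asks=[-]

Answer: BIDS (highest first):
  #3: 5@100
ASKS (lowest first):
  (empty)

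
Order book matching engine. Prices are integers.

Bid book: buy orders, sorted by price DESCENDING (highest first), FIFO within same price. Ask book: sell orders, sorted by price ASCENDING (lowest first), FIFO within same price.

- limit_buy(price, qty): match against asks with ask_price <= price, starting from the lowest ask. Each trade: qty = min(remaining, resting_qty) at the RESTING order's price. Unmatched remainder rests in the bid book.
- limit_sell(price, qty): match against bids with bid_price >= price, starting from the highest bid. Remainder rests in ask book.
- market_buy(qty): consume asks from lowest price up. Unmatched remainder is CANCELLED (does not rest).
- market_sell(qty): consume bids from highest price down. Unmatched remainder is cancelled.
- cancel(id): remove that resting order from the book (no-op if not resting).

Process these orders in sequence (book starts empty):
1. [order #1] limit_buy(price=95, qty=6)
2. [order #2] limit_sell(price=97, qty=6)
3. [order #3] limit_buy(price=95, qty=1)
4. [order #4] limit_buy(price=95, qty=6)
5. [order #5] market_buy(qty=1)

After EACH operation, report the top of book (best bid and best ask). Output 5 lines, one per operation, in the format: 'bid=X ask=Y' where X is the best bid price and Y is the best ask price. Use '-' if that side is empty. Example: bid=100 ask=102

Answer: bid=95 ask=-
bid=95 ask=97
bid=95 ask=97
bid=95 ask=97
bid=95 ask=97

Derivation:
After op 1 [order #1] limit_buy(price=95, qty=6): fills=none; bids=[#1:6@95] asks=[-]
After op 2 [order #2] limit_sell(price=97, qty=6): fills=none; bids=[#1:6@95] asks=[#2:6@97]
After op 3 [order #3] limit_buy(price=95, qty=1): fills=none; bids=[#1:6@95 #3:1@95] asks=[#2:6@97]
After op 4 [order #4] limit_buy(price=95, qty=6): fills=none; bids=[#1:6@95 #3:1@95 #4:6@95] asks=[#2:6@97]
After op 5 [order #5] market_buy(qty=1): fills=#5x#2:1@97; bids=[#1:6@95 #3:1@95 #4:6@95] asks=[#2:5@97]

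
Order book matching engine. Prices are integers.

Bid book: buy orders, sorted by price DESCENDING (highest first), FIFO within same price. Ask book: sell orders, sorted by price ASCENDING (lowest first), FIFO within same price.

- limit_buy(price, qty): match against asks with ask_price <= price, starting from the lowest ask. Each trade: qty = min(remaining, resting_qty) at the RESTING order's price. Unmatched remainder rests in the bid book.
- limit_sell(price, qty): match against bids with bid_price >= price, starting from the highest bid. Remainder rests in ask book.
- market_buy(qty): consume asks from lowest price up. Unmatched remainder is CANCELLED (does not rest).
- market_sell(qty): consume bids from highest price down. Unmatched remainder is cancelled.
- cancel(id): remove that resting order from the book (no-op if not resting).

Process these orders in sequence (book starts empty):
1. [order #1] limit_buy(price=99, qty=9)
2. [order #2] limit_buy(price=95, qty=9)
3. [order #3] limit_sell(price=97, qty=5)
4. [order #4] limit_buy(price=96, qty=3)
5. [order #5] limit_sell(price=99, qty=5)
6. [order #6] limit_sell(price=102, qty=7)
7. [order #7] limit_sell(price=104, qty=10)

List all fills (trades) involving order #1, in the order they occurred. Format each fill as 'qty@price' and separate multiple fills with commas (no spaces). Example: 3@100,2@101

Answer: 5@99,4@99

Derivation:
After op 1 [order #1] limit_buy(price=99, qty=9): fills=none; bids=[#1:9@99] asks=[-]
After op 2 [order #2] limit_buy(price=95, qty=9): fills=none; bids=[#1:9@99 #2:9@95] asks=[-]
After op 3 [order #3] limit_sell(price=97, qty=5): fills=#1x#3:5@99; bids=[#1:4@99 #2:9@95] asks=[-]
After op 4 [order #4] limit_buy(price=96, qty=3): fills=none; bids=[#1:4@99 #4:3@96 #2:9@95] asks=[-]
After op 5 [order #5] limit_sell(price=99, qty=5): fills=#1x#5:4@99; bids=[#4:3@96 #2:9@95] asks=[#5:1@99]
After op 6 [order #6] limit_sell(price=102, qty=7): fills=none; bids=[#4:3@96 #2:9@95] asks=[#5:1@99 #6:7@102]
After op 7 [order #7] limit_sell(price=104, qty=10): fills=none; bids=[#4:3@96 #2:9@95] asks=[#5:1@99 #6:7@102 #7:10@104]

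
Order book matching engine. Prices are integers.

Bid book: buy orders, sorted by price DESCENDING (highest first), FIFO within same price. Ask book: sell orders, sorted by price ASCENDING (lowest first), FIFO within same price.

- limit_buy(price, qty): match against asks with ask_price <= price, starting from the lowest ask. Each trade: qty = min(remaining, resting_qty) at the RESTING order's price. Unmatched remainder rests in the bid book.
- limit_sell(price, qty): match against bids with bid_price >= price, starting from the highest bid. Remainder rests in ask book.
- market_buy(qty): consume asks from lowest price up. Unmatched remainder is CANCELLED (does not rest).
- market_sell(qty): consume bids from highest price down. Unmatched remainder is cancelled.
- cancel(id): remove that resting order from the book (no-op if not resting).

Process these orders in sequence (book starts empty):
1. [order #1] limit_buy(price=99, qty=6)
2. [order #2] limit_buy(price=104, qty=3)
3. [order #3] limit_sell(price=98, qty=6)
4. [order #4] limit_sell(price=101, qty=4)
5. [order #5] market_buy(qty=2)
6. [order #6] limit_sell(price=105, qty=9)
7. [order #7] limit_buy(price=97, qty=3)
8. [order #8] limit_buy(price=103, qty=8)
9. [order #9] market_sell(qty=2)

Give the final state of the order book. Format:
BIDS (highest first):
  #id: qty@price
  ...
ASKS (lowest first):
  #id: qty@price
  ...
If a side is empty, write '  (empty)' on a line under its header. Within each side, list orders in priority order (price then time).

After op 1 [order #1] limit_buy(price=99, qty=6): fills=none; bids=[#1:6@99] asks=[-]
After op 2 [order #2] limit_buy(price=104, qty=3): fills=none; bids=[#2:3@104 #1:6@99] asks=[-]
After op 3 [order #3] limit_sell(price=98, qty=6): fills=#2x#3:3@104 #1x#3:3@99; bids=[#1:3@99] asks=[-]
After op 4 [order #4] limit_sell(price=101, qty=4): fills=none; bids=[#1:3@99] asks=[#4:4@101]
After op 5 [order #5] market_buy(qty=2): fills=#5x#4:2@101; bids=[#1:3@99] asks=[#4:2@101]
After op 6 [order #6] limit_sell(price=105, qty=9): fills=none; bids=[#1:3@99] asks=[#4:2@101 #6:9@105]
After op 7 [order #7] limit_buy(price=97, qty=3): fills=none; bids=[#1:3@99 #7:3@97] asks=[#4:2@101 #6:9@105]
After op 8 [order #8] limit_buy(price=103, qty=8): fills=#8x#4:2@101; bids=[#8:6@103 #1:3@99 #7:3@97] asks=[#6:9@105]
After op 9 [order #9] market_sell(qty=2): fills=#8x#9:2@103; bids=[#8:4@103 #1:3@99 #7:3@97] asks=[#6:9@105]

Answer: BIDS (highest first):
  #8: 4@103
  #1: 3@99
  #7: 3@97
ASKS (lowest first):
  #6: 9@105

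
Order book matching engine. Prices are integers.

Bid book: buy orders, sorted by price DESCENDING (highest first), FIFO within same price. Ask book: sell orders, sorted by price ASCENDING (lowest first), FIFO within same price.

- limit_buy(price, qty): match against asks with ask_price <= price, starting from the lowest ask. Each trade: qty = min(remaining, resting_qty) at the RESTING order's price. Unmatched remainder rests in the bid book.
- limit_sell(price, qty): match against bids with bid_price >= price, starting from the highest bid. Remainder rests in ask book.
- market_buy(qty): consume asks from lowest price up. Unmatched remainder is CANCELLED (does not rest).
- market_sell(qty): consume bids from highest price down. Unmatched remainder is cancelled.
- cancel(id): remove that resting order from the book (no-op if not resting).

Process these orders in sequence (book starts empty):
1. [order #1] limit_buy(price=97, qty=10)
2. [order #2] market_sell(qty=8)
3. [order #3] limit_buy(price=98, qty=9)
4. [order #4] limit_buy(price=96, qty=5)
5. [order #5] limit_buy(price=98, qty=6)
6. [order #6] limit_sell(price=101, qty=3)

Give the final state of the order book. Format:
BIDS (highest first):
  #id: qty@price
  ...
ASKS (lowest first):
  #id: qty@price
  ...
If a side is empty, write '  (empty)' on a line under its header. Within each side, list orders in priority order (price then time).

Answer: BIDS (highest first):
  #3: 9@98
  #5: 6@98
  #1: 2@97
  #4: 5@96
ASKS (lowest first):
  #6: 3@101

Derivation:
After op 1 [order #1] limit_buy(price=97, qty=10): fills=none; bids=[#1:10@97] asks=[-]
After op 2 [order #2] market_sell(qty=8): fills=#1x#2:8@97; bids=[#1:2@97] asks=[-]
After op 3 [order #3] limit_buy(price=98, qty=9): fills=none; bids=[#3:9@98 #1:2@97] asks=[-]
After op 4 [order #4] limit_buy(price=96, qty=5): fills=none; bids=[#3:9@98 #1:2@97 #4:5@96] asks=[-]
After op 5 [order #5] limit_buy(price=98, qty=6): fills=none; bids=[#3:9@98 #5:6@98 #1:2@97 #4:5@96] asks=[-]
After op 6 [order #6] limit_sell(price=101, qty=3): fills=none; bids=[#3:9@98 #5:6@98 #1:2@97 #4:5@96] asks=[#6:3@101]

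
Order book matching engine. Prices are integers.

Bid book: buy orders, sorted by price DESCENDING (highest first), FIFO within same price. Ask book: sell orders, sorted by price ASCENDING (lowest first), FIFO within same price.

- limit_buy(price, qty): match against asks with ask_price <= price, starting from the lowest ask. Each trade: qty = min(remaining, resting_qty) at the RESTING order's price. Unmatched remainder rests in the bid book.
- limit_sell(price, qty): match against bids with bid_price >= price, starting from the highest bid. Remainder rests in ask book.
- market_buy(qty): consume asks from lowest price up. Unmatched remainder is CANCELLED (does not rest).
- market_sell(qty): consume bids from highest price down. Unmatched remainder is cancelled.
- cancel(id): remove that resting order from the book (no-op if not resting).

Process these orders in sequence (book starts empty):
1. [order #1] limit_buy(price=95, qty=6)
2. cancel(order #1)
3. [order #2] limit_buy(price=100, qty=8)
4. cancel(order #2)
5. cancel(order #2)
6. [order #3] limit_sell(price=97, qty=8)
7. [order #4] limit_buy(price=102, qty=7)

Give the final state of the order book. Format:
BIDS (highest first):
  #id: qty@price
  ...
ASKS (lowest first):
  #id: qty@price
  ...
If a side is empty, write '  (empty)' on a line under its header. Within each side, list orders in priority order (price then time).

Answer: BIDS (highest first):
  (empty)
ASKS (lowest first):
  #3: 1@97

Derivation:
After op 1 [order #1] limit_buy(price=95, qty=6): fills=none; bids=[#1:6@95] asks=[-]
After op 2 cancel(order #1): fills=none; bids=[-] asks=[-]
After op 3 [order #2] limit_buy(price=100, qty=8): fills=none; bids=[#2:8@100] asks=[-]
After op 4 cancel(order #2): fills=none; bids=[-] asks=[-]
After op 5 cancel(order #2): fills=none; bids=[-] asks=[-]
After op 6 [order #3] limit_sell(price=97, qty=8): fills=none; bids=[-] asks=[#3:8@97]
After op 7 [order #4] limit_buy(price=102, qty=7): fills=#4x#3:7@97; bids=[-] asks=[#3:1@97]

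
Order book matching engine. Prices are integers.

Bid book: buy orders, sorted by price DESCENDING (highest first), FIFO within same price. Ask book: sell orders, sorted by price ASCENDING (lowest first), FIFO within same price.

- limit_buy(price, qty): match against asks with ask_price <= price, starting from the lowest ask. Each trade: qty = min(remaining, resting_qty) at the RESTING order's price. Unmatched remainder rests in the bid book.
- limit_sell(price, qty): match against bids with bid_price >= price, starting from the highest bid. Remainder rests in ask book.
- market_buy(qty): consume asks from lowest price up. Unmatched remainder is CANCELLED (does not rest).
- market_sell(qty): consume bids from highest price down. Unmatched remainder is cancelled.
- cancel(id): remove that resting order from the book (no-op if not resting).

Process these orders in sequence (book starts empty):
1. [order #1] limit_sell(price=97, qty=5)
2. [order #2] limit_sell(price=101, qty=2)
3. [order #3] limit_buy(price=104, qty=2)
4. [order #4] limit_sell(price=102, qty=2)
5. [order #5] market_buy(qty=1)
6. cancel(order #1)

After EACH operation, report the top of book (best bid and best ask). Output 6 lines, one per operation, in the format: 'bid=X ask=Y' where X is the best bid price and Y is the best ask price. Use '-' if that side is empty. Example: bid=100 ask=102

After op 1 [order #1] limit_sell(price=97, qty=5): fills=none; bids=[-] asks=[#1:5@97]
After op 2 [order #2] limit_sell(price=101, qty=2): fills=none; bids=[-] asks=[#1:5@97 #2:2@101]
After op 3 [order #3] limit_buy(price=104, qty=2): fills=#3x#1:2@97; bids=[-] asks=[#1:3@97 #2:2@101]
After op 4 [order #4] limit_sell(price=102, qty=2): fills=none; bids=[-] asks=[#1:3@97 #2:2@101 #4:2@102]
After op 5 [order #5] market_buy(qty=1): fills=#5x#1:1@97; bids=[-] asks=[#1:2@97 #2:2@101 #4:2@102]
After op 6 cancel(order #1): fills=none; bids=[-] asks=[#2:2@101 #4:2@102]

Answer: bid=- ask=97
bid=- ask=97
bid=- ask=97
bid=- ask=97
bid=- ask=97
bid=- ask=101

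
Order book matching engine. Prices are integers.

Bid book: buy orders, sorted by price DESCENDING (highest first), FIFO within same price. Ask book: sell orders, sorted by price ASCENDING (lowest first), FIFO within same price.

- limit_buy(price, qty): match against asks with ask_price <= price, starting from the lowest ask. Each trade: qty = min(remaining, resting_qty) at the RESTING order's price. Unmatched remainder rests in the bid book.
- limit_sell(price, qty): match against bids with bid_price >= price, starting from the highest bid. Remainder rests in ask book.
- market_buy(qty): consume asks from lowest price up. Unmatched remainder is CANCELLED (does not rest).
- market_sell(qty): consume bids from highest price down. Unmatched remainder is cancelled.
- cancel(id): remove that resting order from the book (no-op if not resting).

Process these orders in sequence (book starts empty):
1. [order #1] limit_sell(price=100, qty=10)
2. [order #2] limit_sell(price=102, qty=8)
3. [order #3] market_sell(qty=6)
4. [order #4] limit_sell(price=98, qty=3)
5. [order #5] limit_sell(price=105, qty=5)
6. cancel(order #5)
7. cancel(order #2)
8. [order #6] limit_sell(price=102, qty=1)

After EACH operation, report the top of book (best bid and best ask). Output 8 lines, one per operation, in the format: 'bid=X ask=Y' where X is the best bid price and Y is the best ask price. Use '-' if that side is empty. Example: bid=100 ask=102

After op 1 [order #1] limit_sell(price=100, qty=10): fills=none; bids=[-] asks=[#1:10@100]
After op 2 [order #2] limit_sell(price=102, qty=8): fills=none; bids=[-] asks=[#1:10@100 #2:8@102]
After op 3 [order #3] market_sell(qty=6): fills=none; bids=[-] asks=[#1:10@100 #2:8@102]
After op 4 [order #4] limit_sell(price=98, qty=3): fills=none; bids=[-] asks=[#4:3@98 #1:10@100 #2:8@102]
After op 5 [order #5] limit_sell(price=105, qty=5): fills=none; bids=[-] asks=[#4:3@98 #1:10@100 #2:8@102 #5:5@105]
After op 6 cancel(order #5): fills=none; bids=[-] asks=[#4:3@98 #1:10@100 #2:8@102]
After op 7 cancel(order #2): fills=none; bids=[-] asks=[#4:3@98 #1:10@100]
After op 8 [order #6] limit_sell(price=102, qty=1): fills=none; bids=[-] asks=[#4:3@98 #1:10@100 #6:1@102]

Answer: bid=- ask=100
bid=- ask=100
bid=- ask=100
bid=- ask=98
bid=- ask=98
bid=- ask=98
bid=- ask=98
bid=- ask=98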